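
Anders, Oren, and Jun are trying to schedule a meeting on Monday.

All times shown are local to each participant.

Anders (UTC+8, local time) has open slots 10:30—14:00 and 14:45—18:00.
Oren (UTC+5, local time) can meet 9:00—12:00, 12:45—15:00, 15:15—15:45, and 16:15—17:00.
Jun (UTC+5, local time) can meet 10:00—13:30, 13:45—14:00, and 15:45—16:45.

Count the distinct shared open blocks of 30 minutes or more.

Anders → UTC: 02:30–06:00, 06:45–10:00.
Oren → UTC: 04:00–07:00, 07:45–10:00, 10:15–10:45, 11:15–12:00.
Jun → UTC: 05:00–08:30, 08:45–09:00, 10:45–11:45.
Anders ∩ Oren: 04:00–06:00, 06:45–07:00, 07:45–10:00.
Anders ∩ Oren ∩ Jun: 05:00–06:00, 06:45–07:00, 07:45–08:30, 08:45–09:00.
Windows ≥ 30 min: 05:00–06:00, 07:45–08:30.
That's 2 windows.

2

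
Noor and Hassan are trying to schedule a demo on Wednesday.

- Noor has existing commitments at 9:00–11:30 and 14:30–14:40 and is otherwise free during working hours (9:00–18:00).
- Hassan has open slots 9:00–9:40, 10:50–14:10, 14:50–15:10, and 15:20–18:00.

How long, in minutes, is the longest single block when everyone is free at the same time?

Noor free within 09:00–18:00: 11:30–14:30, 14:40–18:00.
Noor ∩ Hassan: 11:30–14:10, 14:50–15:10, 15:20–18:00.
Common window lengths: 160, 20, 160 min; longest is 160.

160 minutes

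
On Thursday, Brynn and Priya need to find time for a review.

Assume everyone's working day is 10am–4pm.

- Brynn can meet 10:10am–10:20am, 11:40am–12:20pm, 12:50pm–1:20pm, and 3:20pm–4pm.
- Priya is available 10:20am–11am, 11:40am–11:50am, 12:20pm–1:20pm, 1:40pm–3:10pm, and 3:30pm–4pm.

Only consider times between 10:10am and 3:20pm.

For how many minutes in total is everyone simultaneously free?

Brynn ∩ Priya: 11:40–11:50, 12:50–13:20, 15:30–16:00.
Restricted to 10:10–15:20: 11:40–11:50, 12:50–13:20.
Total common minutes: 10 + 30 = 40.

40 minutes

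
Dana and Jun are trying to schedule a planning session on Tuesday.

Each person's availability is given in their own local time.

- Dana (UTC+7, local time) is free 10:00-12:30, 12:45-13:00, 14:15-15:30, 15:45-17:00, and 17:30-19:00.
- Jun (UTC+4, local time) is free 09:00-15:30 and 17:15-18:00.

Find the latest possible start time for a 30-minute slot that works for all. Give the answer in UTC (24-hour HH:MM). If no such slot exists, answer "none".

11:00

Dana → UTC: 03:00–05:30, 05:45–06:00, 07:15–08:30, 08:45–10:00, 10:30–12:00.
Jun → UTC: 05:00–11:30, 13:15–14:00.
Dana ∩ Jun: 05:00–05:30, 05:45–06:00, 07:15–08:30, 08:45–10:00, 10:30–11:30.
Windows ≥ 30 min: 05:00–05:30, 07:15–08:30, 08:45–10:00, 10:30–11:30.
Latest start in the last window 10:30–11:30 is 11:30 − 30 min = 11:00.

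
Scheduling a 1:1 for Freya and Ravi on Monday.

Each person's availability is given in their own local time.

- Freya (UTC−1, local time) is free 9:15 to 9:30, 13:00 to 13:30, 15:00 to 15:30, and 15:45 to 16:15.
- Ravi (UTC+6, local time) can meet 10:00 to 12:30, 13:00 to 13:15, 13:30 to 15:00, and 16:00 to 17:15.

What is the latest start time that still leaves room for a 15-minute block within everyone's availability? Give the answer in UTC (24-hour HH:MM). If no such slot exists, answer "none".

Freya → UTC: 10:15–10:30, 14:00–14:30, 16:00–16:30, 16:45–17:15.
Ravi → UTC: 04:00–06:30, 07:00–07:15, 07:30–09:00, 10:00–11:15.
Freya ∩ Ravi: 10:15–10:30.
Windows ≥ 15 min: 10:15–10:30.
Latest start in the last window 10:15–10:30 is 10:30 − 15 min = 10:15.

10:15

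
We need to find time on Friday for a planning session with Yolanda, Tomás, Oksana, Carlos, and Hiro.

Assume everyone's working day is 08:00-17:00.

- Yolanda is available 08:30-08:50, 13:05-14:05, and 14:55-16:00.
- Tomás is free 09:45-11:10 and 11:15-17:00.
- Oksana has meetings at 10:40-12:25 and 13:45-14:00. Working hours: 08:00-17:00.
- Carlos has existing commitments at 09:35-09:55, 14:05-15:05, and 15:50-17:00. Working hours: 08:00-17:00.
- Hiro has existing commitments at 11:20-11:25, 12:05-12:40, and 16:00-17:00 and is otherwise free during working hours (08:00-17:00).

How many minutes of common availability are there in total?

90 minutes

Oksana free within 08:00–17:00: 08:00–10:40, 12:25–13:45, 14:00–17:00.
Carlos free within 08:00–17:00: 08:00–09:35, 09:55–14:05, 15:05–15:50.
Hiro free within 08:00–17:00: 08:00–11:20, 11:25–12:05, 12:40–16:00.
Yolanda ∩ Tomás: 13:05–14:05, 14:55–16:00.
Yolanda ∩ Tomás ∩ Oksana: 13:05–13:45, 14:00–14:05, 14:55–16:00.
Yolanda ∩ Tomás ∩ Oksana ∩ Carlos: 13:05–13:45, 14:00–14:05, 15:05–15:50.
Yolanda ∩ Tomás ∩ Oksana ∩ Carlos ∩ Hiro: 13:05–13:45, 14:00–14:05, 15:05–15:50.
Total common minutes: 40 + 5 + 45 = 90.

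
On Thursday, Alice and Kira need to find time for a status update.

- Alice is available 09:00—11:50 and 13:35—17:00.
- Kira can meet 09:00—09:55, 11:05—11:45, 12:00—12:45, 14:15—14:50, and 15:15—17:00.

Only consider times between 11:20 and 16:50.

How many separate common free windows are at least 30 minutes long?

2

Alice ∩ Kira: 09:00–09:55, 11:05–11:45, 14:15–14:50, 15:15–17:00.
Restricted to 11:20–16:50: 11:20–11:45, 14:15–14:50, 15:15–16:50.
Windows ≥ 30 min: 14:15–14:50, 15:15–16:50.
That's 2 windows.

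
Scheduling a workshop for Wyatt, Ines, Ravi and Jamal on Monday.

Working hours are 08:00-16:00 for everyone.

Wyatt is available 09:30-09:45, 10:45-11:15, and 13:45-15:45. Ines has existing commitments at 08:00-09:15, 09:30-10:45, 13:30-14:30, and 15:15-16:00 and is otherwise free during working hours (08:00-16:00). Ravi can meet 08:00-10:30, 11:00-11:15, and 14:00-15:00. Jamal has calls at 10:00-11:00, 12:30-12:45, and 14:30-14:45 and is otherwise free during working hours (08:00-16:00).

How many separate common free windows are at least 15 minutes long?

2

Ines free within 08:00–16:00: 09:15–09:30, 10:45–13:30, 14:30–15:15.
Jamal free within 08:00–16:00: 08:00–10:00, 11:00–12:30, 12:45–14:30, 14:45–16:00.
Wyatt ∩ Ines: 10:45–11:15, 14:30–15:15.
Wyatt ∩ Ines ∩ Ravi: 11:00–11:15, 14:30–15:00.
Wyatt ∩ Ines ∩ Ravi ∩ Jamal: 11:00–11:15, 14:45–15:00.
Windows ≥ 15 min: 11:00–11:15, 14:45–15:00.
That's 2 windows.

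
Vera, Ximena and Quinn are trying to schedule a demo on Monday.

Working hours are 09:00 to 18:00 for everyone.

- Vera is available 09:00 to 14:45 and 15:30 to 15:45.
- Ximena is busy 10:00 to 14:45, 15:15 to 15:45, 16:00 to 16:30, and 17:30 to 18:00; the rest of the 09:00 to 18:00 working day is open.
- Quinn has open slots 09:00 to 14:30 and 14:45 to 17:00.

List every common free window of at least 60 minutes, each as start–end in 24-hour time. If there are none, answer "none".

Ximena free within 09:00–18:00: 09:00–10:00, 14:45–15:15, 15:45–16:00, 16:30–17:30.
Vera ∩ Ximena: 09:00–10:00.
Vera ∩ Ximena ∩ Quinn: 09:00–10:00.
Windows ≥ 60 min: 09:00–10:00.

09:00–10:00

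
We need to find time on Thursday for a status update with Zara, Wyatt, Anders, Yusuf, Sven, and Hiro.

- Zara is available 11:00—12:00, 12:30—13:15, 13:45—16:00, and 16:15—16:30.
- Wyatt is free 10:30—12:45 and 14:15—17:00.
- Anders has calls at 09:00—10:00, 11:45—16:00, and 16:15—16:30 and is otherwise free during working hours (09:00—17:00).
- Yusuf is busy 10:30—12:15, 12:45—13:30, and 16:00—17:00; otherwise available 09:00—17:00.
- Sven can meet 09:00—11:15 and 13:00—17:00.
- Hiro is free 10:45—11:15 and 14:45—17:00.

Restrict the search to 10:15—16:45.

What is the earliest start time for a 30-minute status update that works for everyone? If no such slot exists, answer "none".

none

Anders free within 09:00–17:00: 10:00–11:45, 16:00–16:15, 16:30–17:00.
Yusuf free within 09:00–17:00: 09:00–10:30, 12:15–12:45, 13:30–16:00.
Zara ∩ Wyatt: 11:00–12:00, 12:30–12:45, 14:15–16:00, 16:15–16:30.
Zara ∩ Wyatt ∩ Anders: 11:00–11:45.
Zara ∩ Wyatt ∩ Anders ∩ Yusuf: (none).
Zara ∩ Wyatt ∩ Anders ∩ Yusuf ∩ Sven: (none).
Zara ∩ Wyatt ∩ Anders ∩ Yusuf ∩ Sven ∩ Hiro: (none).
Restricted to 10:15–16:45: (none).
Windows ≥ 30 min: (none).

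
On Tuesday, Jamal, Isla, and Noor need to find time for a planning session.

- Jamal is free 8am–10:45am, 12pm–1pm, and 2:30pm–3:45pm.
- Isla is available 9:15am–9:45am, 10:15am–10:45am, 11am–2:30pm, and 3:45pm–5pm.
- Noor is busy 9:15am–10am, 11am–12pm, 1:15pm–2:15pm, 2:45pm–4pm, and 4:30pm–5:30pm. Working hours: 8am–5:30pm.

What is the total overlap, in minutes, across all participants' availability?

Noor free within 08:00–17:30: 08:00–09:15, 10:00–11:00, 12:00–13:15, 14:15–14:45, 16:00–16:30.
Jamal ∩ Isla: 09:15–09:45, 10:15–10:45, 12:00–13:00.
Jamal ∩ Isla ∩ Noor: 10:15–10:45, 12:00–13:00.
Total common minutes: 30 + 60 = 90.

90 minutes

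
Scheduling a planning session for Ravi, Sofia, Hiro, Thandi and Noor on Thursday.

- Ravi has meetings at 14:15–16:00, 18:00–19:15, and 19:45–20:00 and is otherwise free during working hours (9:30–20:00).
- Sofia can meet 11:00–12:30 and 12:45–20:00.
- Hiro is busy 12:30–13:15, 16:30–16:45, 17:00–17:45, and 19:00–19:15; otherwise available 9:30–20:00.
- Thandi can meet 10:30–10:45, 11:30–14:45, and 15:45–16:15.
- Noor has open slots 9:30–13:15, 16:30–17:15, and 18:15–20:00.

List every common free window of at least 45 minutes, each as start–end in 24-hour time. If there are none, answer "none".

11:30–12:30

Ravi free within 09:30–20:00: 09:30–14:15, 16:00–18:00, 19:15–19:45.
Hiro free within 09:30–20:00: 09:30–12:30, 13:15–16:30, 16:45–17:00, 17:45–19:00, 19:15–20:00.
Ravi ∩ Sofia: 11:00–12:30, 12:45–14:15, 16:00–18:00, 19:15–19:45.
Ravi ∩ Sofia ∩ Hiro: 11:00–12:30, 13:15–14:15, 16:00–16:30, 16:45–17:00, 17:45–18:00, 19:15–19:45.
Ravi ∩ Sofia ∩ Hiro ∩ Thandi: 11:30–12:30, 13:15–14:15, 16:00–16:15.
Ravi ∩ Sofia ∩ Hiro ∩ Thandi ∩ Noor: 11:30–12:30.
Windows ≥ 45 min: 11:30–12:30.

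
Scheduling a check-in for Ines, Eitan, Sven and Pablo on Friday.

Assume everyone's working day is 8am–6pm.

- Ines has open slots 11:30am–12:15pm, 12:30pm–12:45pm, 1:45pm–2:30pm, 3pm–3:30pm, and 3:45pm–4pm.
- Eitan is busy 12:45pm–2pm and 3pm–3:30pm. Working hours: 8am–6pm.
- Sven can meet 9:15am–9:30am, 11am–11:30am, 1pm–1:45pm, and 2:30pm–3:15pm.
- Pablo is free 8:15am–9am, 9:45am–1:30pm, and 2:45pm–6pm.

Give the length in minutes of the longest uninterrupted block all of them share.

0 minutes

Eitan free within 08:00–18:00: 08:00–12:45, 14:00–15:00, 15:30–18:00.
Ines ∩ Eitan: 11:30–12:15, 12:30–12:45, 14:00–14:30, 15:45–16:00.
Ines ∩ Eitan ∩ Sven: (none).
Ines ∩ Eitan ∩ Sven ∩ Pablo: (none).
No common window.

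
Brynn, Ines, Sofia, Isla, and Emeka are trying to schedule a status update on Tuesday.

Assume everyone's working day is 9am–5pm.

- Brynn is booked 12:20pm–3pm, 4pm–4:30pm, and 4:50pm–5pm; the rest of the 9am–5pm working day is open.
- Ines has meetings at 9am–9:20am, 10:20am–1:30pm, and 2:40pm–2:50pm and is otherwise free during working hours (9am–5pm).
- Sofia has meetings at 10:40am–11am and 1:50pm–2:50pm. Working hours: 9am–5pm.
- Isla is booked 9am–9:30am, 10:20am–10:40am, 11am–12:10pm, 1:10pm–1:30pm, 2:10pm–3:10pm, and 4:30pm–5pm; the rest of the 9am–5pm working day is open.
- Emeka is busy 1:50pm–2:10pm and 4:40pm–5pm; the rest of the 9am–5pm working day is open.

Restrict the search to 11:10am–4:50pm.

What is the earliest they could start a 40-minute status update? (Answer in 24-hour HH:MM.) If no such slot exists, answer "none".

Brynn free within 09:00–17:00: 09:00–12:20, 15:00–16:00, 16:30–16:50.
Ines free within 09:00–17:00: 09:20–10:20, 13:30–14:40, 14:50–17:00.
Sofia free within 09:00–17:00: 09:00–10:40, 11:00–13:50, 14:50–17:00.
Isla free within 09:00–17:00: 09:30–10:20, 10:40–11:00, 12:10–13:10, 13:30–14:10, 15:10–16:30.
Emeka free within 09:00–17:00: 09:00–13:50, 14:10–16:40.
Brynn ∩ Ines: 09:20–10:20, 15:00–16:00, 16:30–16:50.
Brynn ∩ Ines ∩ Sofia: 09:20–10:20, 15:00–16:00, 16:30–16:50.
Brynn ∩ Ines ∩ Sofia ∩ Isla: 09:30–10:20, 15:10–16:00.
Brynn ∩ Ines ∩ Sofia ∩ Isla ∩ Emeka: 09:30–10:20, 15:10–16:00.
Restricted to 11:10–16:50: 15:10–16:00.
Windows ≥ 40 min: 15:10–16:00.
Earliest such window starts at 15:10.

15:10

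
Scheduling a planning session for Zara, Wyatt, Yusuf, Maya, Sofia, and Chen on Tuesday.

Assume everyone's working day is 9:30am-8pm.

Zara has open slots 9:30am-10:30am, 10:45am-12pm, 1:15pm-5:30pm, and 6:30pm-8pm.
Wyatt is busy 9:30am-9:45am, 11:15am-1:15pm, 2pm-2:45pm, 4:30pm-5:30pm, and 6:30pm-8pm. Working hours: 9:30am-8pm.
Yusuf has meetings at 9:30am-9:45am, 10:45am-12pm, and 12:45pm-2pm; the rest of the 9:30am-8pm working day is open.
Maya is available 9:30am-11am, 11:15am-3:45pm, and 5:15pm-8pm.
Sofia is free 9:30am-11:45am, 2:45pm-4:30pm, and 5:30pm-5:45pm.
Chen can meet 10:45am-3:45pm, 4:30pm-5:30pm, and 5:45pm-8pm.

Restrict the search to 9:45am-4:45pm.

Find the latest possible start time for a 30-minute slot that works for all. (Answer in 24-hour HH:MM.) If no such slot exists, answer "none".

15:15

Wyatt free within 09:30–20:00: 09:45–11:15, 13:15–14:00, 14:45–16:30, 17:30–18:30.
Yusuf free within 09:30–20:00: 09:45–10:45, 12:00–12:45, 14:00–20:00.
Zara ∩ Wyatt: 09:45–10:30, 10:45–11:15, 13:15–14:00, 14:45–16:30.
Zara ∩ Wyatt ∩ Yusuf: 09:45–10:30, 14:45–16:30.
Zara ∩ Wyatt ∩ Yusuf ∩ Maya: 09:45–10:30, 14:45–15:45.
Zara ∩ Wyatt ∩ Yusuf ∩ Maya ∩ Sofia: 09:45–10:30, 14:45–15:45.
Zara ∩ Wyatt ∩ Yusuf ∩ Maya ∩ Sofia ∩ Chen: 14:45–15:45.
Restricted to 09:45–16:45: 14:45–15:45.
Windows ≥ 30 min: 14:45–15:45.
Latest start in the last window 14:45–15:45 is 15:45 − 30 min = 15:15.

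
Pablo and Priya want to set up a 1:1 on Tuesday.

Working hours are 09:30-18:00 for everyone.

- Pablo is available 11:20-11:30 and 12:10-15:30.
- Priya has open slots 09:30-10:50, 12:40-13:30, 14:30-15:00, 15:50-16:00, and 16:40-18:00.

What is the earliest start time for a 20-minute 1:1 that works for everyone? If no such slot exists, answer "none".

12:40

Pablo ∩ Priya: 12:40–13:30, 14:30–15:00.
Windows ≥ 20 min: 12:40–13:30, 14:30–15:00.
Earliest such window starts at 12:40.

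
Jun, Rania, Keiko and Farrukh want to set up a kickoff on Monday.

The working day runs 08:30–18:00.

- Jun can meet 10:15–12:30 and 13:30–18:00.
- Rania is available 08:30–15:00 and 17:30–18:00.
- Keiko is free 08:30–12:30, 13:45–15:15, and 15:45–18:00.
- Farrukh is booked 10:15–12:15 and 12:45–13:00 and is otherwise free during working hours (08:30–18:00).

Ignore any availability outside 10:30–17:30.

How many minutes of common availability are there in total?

Farrukh free within 08:30–18:00: 08:30–10:15, 12:15–12:45, 13:00–18:00.
Jun ∩ Rania: 10:15–12:30, 13:30–15:00, 17:30–18:00.
Jun ∩ Rania ∩ Keiko: 10:15–12:30, 13:45–15:00, 17:30–18:00.
Jun ∩ Rania ∩ Keiko ∩ Farrukh: 12:15–12:30, 13:45–15:00, 17:30–18:00.
Restricted to 10:30–17:30: 12:15–12:30, 13:45–15:00.
Total common minutes: 15 + 75 = 90.

90 minutes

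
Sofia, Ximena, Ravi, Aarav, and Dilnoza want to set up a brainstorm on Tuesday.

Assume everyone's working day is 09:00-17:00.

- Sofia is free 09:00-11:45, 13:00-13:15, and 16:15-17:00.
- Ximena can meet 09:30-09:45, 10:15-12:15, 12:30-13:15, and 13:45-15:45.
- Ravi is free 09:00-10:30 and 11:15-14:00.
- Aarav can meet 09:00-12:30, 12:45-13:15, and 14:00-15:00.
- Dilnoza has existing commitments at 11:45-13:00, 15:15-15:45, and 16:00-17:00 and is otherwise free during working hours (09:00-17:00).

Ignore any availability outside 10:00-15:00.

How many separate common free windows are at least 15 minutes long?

3

Dilnoza free within 09:00–17:00: 09:00–11:45, 13:00–15:15, 15:45–16:00.
Sofia ∩ Ximena: 09:30–09:45, 10:15–11:45, 13:00–13:15.
Sofia ∩ Ximena ∩ Ravi: 09:30–09:45, 10:15–10:30, 11:15–11:45, 13:00–13:15.
Sofia ∩ Ximena ∩ Ravi ∩ Aarav: 09:30–09:45, 10:15–10:30, 11:15–11:45, 13:00–13:15.
Sofia ∩ Ximena ∩ Ravi ∩ Aarav ∩ Dilnoza: 09:30–09:45, 10:15–10:30, 11:15–11:45, 13:00–13:15.
Restricted to 10:00–15:00: 10:15–10:30, 11:15–11:45, 13:00–13:15.
Windows ≥ 15 min: 10:15–10:30, 11:15–11:45, 13:00–13:15.
That's 3 windows.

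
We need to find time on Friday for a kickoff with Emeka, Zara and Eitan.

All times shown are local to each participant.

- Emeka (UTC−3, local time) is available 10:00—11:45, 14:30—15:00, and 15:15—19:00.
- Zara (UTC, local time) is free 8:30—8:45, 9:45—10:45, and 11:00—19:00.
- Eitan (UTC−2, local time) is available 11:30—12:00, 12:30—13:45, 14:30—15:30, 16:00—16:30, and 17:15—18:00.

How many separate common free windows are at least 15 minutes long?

Emeka → UTC: 13:00–14:45, 17:30–18:00, 18:15–22:00.
Zara → UTC: 08:30–08:45, 09:45–10:45, 11:00–19:00.
Eitan → UTC: 13:30–14:00, 14:30–15:45, 16:30–17:30, 18:00–18:30, 19:15–20:00.
Emeka ∩ Zara: 13:00–14:45, 17:30–18:00, 18:15–19:00.
Emeka ∩ Zara ∩ Eitan: 13:30–14:00, 14:30–14:45, 18:15–18:30.
Windows ≥ 15 min: 13:30–14:00, 14:30–14:45, 18:15–18:30.
That's 3 windows.

3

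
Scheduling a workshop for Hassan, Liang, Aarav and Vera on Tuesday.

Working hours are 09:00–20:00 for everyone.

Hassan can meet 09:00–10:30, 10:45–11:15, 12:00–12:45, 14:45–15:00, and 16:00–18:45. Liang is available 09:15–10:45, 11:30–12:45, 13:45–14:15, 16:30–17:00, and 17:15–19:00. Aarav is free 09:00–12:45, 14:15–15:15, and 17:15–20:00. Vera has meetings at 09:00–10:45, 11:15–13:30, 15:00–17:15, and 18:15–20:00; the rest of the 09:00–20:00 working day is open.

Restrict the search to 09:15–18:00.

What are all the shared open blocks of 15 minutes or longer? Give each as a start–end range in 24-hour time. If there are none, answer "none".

17:15–18:00

Vera free within 09:00–20:00: 10:45–11:15, 13:30–15:00, 17:15–18:15.
Hassan ∩ Liang: 09:15–10:30, 12:00–12:45, 16:30–17:00, 17:15–18:45.
Hassan ∩ Liang ∩ Aarav: 09:15–10:30, 12:00–12:45, 17:15–18:45.
Hassan ∩ Liang ∩ Aarav ∩ Vera: 17:15–18:15.
Restricted to 09:15–18:00: 17:15–18:00.
Windows ≥ 15 min: 17:15–18:00.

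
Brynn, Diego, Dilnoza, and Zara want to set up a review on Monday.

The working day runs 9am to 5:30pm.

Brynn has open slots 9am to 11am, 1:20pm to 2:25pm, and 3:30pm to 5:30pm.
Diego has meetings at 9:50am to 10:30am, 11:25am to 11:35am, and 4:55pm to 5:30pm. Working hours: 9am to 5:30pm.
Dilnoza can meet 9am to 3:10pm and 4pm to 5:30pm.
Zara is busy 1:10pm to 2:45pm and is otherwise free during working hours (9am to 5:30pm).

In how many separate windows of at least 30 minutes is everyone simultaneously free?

Diego free within 09:00–17:30: 09:00–09:50, 10:30–11:25, 11:35–16:55.
Zara free within 09:00–17:30: 09:00–13:10, 14:45–17:30.
Brynn ∩ Diego: 09:00–09:50, 10:30–11:00, 13:20–14:25, 15:30–16:55.
Brynn ∩ Diego ∩ Dilnoza: 09:00–09:50, 10:30–11:00, 13:20–14:25, 16:00–16:55.
Brynn ∩ Diego ∩ Dilnoza ∩ Zara: 09:00–09:50, 10:30–11:00, 16:00–16:55.
Windows ≥ 30 min: 09:00–09:50, 10:30–11:00, 16:00–16:55.
That's 3 windows.

3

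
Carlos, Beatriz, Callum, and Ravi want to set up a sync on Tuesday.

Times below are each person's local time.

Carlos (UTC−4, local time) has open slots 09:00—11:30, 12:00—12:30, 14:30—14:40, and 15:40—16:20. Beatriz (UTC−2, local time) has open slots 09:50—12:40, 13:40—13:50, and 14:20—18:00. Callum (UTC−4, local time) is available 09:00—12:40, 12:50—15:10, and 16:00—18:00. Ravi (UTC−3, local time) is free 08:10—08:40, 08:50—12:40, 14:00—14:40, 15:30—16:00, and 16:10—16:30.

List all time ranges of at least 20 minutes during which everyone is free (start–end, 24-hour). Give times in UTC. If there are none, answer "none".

Carlos → UTC: 13:00–15:30, 16:00–16:30, 18:30–18:40, 19:40–20:20.
Beatriz → UTC: 11:50–14:40, 15:40–15:50, 16:20–20:00.
Callum → UTC: 13:00–16:40, 16:50–19:10, 20:00–22:00.
Ravi → UTC: 11:10–11:40, 11:50–15:40, 17:00–17:40, 18:30–19:00, 19:10–19:30.
Carlos ∩ Beatriz: 13:00–14:40, 16:20–16:30, 18:30–18:40, 19:40–20:00.
Carlos ∩ Beatriz ∩ Callum: 13:00–14:40, 16:20–16:30, 18:30–18:40.
Carlos ∩ Beatriz ∩ Callum ∩ Ravi: 13:00–14:40, 18:30–18:40.
Windows ≥ 20 min: 13:00–14:40.

13:00–14:40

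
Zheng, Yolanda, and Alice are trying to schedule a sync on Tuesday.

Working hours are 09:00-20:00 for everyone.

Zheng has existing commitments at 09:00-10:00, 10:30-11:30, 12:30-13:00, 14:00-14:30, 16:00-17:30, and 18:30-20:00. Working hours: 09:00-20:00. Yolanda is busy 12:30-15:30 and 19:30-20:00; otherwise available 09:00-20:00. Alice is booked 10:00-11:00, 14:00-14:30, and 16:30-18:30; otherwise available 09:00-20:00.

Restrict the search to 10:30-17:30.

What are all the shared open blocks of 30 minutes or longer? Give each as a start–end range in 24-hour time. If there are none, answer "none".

Zheng free within 09:00–20:00: 10:00–10:30, 11:30–12:30, 13:00–14:00, 14:30–16:00, 17:30–18:30.
Yolanda free within 09:00–20:00: 09:00–12:30, 15:30–19:30.
Alice free within 09:00–20:00: 09:00–10:00, 11:00–14:00, 14:30–16:30, 18:30–20:00.
Zheng ∩ Yolanda: 10:00–10:30, 11:30–12:30, 15:30–16:00, 17:30–18:30.
Zheng ∩ Yolanda ∩ Alice: 11:30–12:30, 15:30–16:00.
Restricted to 10:30–17:30: 11:30–12:30, 15:30–16:00.
Windows ≥ 30 min: 11:30–12:30, 15:30–16:00.

11:30–12:30, 15:30–16:00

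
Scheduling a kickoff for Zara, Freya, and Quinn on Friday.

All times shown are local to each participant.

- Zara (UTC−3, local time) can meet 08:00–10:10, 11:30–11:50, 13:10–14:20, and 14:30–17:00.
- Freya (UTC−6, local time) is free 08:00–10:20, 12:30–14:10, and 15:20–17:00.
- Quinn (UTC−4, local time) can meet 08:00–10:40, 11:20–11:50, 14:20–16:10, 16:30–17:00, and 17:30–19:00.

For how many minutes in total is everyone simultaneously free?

100 minutes

Zara → UTC: 11:00–13:10, 14:30–14:50, 16:10–17:20, 17:30–20:00.
Freya → UTC: 14:00–16:20, 18:30–20:10, 21:20–23:00.
Quinn → UTC: 12:00–14:40, 15:20–15:50, 18:20–20:10, 20:30–21:00, 21:30–23:00.
Zara ∩ Freya: 14:30–14:50, 16:10–16:20, 18:30–20:00.
Zara ∩ Freya ∩ Quinn: 14:30–14:40, 18:30–20:00.
Total common minutes: 10 + 90 = 100.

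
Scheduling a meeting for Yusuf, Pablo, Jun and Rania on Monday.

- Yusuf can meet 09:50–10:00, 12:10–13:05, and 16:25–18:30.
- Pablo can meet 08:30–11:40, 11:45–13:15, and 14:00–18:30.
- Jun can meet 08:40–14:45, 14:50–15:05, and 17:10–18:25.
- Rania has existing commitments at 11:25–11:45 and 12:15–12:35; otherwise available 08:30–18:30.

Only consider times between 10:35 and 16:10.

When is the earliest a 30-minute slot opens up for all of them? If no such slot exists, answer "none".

12:35

Rania free within 08:30–18:30: 08:30–11:25, 11:45–12:15, 12:35–18:30.
Yusuf ∩ Pablo: 09:50–10:00, 12:10–13:05, 16:25–18:30.
Yusuf ∩ Pablo ∩ Jun: 09:50–10:00, 12:10–13:05, 17:10–18:25.
Yusuf ∩ Pablo ∩ Jun ∩ Rania: 09:50–10:00, 12:10–12:15, 12:35–13:05, 17:10–18:25.
Restricted to 10:35–16:10: 12:10–12:15, 12:35–13:05.
Windows ≥ 30 min: 12:35–13:05.
Earliest such window starts at 12:35.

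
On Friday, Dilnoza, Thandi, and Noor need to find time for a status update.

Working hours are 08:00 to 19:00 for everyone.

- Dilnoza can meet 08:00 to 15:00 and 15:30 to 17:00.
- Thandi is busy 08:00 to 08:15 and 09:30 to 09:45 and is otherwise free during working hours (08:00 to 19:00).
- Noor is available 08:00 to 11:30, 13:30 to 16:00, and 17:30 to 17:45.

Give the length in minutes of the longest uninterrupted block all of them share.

Thandi free within 08:00–19:00: 08:15–09:30, 09:45–19:00.
Dilnoza ∩ Thandi: 08:15–09:30, 09:45–15:00, 15:30–17:00.
Dilnoza ∩ Thandi ∩ Noor: 08:15–09:30, 09:45–11:30, 13:30–15:00, 15:30–16:00.
Common window lengths: 75, 105, 90, 30 min; longest is 105.

105 minutes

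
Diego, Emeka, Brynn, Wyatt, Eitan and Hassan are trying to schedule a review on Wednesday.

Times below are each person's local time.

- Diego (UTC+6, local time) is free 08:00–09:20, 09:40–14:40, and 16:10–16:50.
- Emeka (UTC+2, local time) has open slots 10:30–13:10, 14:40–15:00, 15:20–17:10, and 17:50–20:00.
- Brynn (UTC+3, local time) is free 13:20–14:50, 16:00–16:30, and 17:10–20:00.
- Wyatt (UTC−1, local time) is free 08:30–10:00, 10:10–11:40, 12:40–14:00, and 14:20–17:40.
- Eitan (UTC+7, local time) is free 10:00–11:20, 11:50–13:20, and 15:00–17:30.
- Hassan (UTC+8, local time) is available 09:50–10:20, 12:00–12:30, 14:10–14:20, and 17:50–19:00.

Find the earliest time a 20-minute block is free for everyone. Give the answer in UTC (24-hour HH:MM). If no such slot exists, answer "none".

none

Diego → UTC: 02:00–03:20, 03:40–08:40, 10:10–10:50.
Emeka → UTC: 08:30–11:10, 12:40–13:00, 13:20–15:10, 15:50–18:00.
Brynn → UTC: 10:20–11:50, 13:00–13:30, 14:10–17:00.
Wyatt → UTC: 09:30–11:00, 11:10–12:40, 13:40–15:00, 15:20–18:40.
Eitan → UTC: 03:00–04:20, 04:50–06:20, 08:00–10:30.
Hassan → UTC: 01:50–02:20, 04:00–04:30, 06:10–06:20, 09:50–11:00.
Diego ∩ Emeka: 08:30–08:40, 10:10–10:50.
Diego ∩ Emeka ∩ Brynn: 10:20–10:50.
Diego ∩ Emeka ∩ Brynn ∩ Wyatt: 10:20–10:50.
Diego ∩ Emeka ∩ Brynn ∩ Wyatt ∩ Eitan: 10:20–10:30.
Diego ∩ Emeka ∩ Brynn ∩ Wyatt ∩ Eitan ∩ Hassan: 10:20–10:30.
Windows ≥ 20 min: (none).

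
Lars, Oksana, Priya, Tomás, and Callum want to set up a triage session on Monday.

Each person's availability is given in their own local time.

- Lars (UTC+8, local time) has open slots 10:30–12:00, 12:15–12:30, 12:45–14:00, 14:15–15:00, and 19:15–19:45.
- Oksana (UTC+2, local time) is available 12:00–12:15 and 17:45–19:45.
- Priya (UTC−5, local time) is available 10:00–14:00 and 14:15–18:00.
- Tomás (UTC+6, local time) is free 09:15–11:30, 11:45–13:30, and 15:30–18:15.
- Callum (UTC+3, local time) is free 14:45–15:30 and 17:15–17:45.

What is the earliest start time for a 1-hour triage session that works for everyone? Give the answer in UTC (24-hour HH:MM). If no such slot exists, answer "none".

none

Lars → UTC: 02:30–04:00, 04:15–04:30, 04:45–06:00, 06:15–07:00, 11:15–11:45.
Oksana → UTC: 10:00–10:15, 15:45–17:45.
Priya → UTC: 15:00–19:00, 19:15–23:00.
Tomás → UTC: 03:15–05:30, 05:45–07:30, 09:30–12:15.
Callum → UTC: 11:45–12:30, 14:15–14:45.
Lars ∩ Oksana: (none).
Lars ∩ Oksana ∩ Priya: (none).
Lars ∩ Oksana ∩ Priya ∩ Tomás: (none).
Lars ∩ Oksana ∩ Priya ∩ Tomás ∩ Callum: (none).
Windows ≥ 60 min: (none).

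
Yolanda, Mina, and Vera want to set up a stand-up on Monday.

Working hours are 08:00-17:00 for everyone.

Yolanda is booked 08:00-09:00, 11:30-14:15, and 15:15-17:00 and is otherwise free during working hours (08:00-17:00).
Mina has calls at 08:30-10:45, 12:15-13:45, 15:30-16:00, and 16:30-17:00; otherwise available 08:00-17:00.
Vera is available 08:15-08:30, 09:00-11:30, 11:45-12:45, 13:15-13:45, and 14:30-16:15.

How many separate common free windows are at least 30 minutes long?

Yolanda free within 08:00–17:00: 09:00–11:30, 14:15–15:15.
Mina free within 08:00–17:00: 08:00–08:30, 10:45–12:15, 13:45–15:30, 16:00–16:30.
Yolanda ∩ Mina: 10:45–11:30, 14:15–15:15.
Yolanda ∩ Mina ∩ Vera: 10:45–11:30, 14:30–15:15.
Windows ≥ 30 min: 10:45–11:30, 14:30–15:15.
That's 2 windows.

2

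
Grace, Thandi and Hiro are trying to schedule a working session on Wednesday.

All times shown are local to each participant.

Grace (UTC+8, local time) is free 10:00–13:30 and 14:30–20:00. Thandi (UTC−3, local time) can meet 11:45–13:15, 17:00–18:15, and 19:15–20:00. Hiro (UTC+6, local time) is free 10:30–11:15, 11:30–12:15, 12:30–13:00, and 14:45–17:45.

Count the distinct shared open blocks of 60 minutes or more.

0

Grace → UTC: 02:00–05:30, 06:30–12:00.
Thandi → UTC: 14:45–16:15, 20:00–21:15, 22:15–23:00.
Hiro → UTC: 04:30–05:15, 05:30–06:15, 06:30–07:00, 08:45–11:45.
Grace ∩ Thandi: (none).
Grace ∩ Thandi ∩ Hiro: (none).
Windows ≥ 60 min: (none).
That's 0 windows.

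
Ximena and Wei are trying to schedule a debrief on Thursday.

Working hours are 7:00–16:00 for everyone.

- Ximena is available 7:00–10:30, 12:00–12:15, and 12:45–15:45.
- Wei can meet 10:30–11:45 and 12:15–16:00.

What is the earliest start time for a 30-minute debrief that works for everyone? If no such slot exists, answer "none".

12:45

Ximena ∩ Wei: 12:45–15:45.
Windows ≥ 30 min: 12:45–15:45.
Earliest such window starts at 12:45.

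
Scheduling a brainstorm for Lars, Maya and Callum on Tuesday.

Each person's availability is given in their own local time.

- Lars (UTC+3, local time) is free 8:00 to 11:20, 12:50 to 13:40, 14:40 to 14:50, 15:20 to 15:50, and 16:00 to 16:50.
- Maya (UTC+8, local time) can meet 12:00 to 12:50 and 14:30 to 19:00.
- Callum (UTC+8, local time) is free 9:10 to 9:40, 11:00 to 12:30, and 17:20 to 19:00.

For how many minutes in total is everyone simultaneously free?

Lars → UTC: 05:00–08:20, 09:50–10:40, 11:40–11:50, 12:20–12:50, 13:00–13:50.
Maya → UTC: 04:00–04:50, 06:30–11:00.
Callum → UTC: 01:10–01:40, 03:00–04:30, 09:20–11:00.
Lars ∩ Maya: 06:30–08:20, 09:50–10:40.
Lars ∩ Maya ∩ Callum: 09:50–10:40.
Total common minutes: 50.

50 minutes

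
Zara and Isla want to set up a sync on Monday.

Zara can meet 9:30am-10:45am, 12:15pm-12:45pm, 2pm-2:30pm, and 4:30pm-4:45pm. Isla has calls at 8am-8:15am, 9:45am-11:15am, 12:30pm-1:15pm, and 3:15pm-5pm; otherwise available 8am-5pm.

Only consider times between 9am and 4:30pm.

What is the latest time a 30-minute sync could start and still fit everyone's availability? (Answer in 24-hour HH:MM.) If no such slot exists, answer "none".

Isla free within 08:00–17:00: 08:15–09:45, 11:15–12:30, 13:15–15:15.
Zara ∩ Isla: 09:30–09:45, 12:15–12:30, 14:00–14:30.
Restricted to 09:00–16:30: 09:30–09:45, 12:15–12:30, 14:00–14:30.
Windows ≥ 30 min: 14:00–14:30.
Latest start in the last window 14:00–14:30 is 14:30 − 30 min = 14:00.

14:00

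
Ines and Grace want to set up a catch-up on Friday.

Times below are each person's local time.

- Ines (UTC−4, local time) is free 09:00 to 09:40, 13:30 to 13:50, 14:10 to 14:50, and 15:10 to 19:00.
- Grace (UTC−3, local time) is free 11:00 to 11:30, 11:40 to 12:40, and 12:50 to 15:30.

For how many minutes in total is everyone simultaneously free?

Ines → UTC: 13:00–13:40, 17:30–17:50, 18:10–18:50, 19:10–23:00.
Grace → UTC: 14:00–14:30, 14:40–15:40, 15:50–18:30.
Ines ∩ Grace: 17:30–17:50, 18:10–18:30.
Total common minutes: 20 + 20 = 40.

40 minutes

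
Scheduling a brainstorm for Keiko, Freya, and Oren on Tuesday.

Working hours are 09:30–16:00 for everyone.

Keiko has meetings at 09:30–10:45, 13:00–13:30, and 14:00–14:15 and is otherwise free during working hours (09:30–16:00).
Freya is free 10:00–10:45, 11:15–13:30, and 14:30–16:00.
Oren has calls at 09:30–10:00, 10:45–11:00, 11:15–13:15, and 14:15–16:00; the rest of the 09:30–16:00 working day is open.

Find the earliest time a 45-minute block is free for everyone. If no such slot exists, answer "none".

none

Keiko free within 09:30–16:00: 10:45–13:00, 13:30–14:00, 14:15–16:00.
Oren free within 09:30–16:00: 10:00–10:45, 11:00–11:15, 13:15–14:15.
Keiko ∩ Freya: 11:15–13:00, 14:30–16:00.
Keiko ∩ Freya ∩ Oren: (none).
Windows ≥ 45 min: (none).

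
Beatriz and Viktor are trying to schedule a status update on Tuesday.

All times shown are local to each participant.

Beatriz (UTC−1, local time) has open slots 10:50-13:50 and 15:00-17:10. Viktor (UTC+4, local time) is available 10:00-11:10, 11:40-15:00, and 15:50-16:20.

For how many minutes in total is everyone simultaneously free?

Beatriz → UTC: 11:50–14:50, 16:00–18:10.
Viktor → UTC: 06:00–07:10, 07:40–11:00, 11:50–12:20.
Beatriz ∩ Viktor: 11:50–12:20.
Total common minutes: 30.

30 minutes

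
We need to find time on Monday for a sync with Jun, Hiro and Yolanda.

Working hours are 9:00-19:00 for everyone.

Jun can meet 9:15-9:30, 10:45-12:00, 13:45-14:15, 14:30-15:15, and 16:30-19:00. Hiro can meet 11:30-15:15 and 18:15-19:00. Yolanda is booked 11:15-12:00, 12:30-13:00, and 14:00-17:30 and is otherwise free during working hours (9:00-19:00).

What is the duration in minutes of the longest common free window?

45 minutes

Yolanda free within 09:00–19:00: 09:00–11:15, 12:00–12:30, 13:00–14:00, 17:30–19:00.
Jun ∩ Hiro: 11:30–12:00, 13:45–14:15, 14:30–15:15, 18:15–19:00.
Jun ∩ Hiro ∩ Yolanda: 13:45–14:00, 18:15–19:00.
Common window lengths: 15, 45 min; longest is 45.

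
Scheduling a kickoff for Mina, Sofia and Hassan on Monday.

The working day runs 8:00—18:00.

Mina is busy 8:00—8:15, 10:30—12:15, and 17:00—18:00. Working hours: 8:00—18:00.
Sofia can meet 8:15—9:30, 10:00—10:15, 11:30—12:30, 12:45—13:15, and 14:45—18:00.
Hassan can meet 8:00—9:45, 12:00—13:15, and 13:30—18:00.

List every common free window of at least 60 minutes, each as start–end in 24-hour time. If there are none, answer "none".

Mina free within 08:00–18:00: 08:15–10:30, 12:15–17:00.
Mina ∩ Sofia: 08:15–09:30, 10:00–10:15, 12:15–12:30, 12:45–13:15, 14:45–17:00.
Mina ∩ Sofia ∩ Hassan: 08:15–09:30, 12:15–12:30, 12:45–13:15, 14:45–17:00.
Windows ≥ 60 min: 08:15–09:30, 14:45–17:00.

08:15–09:30, 14:45–17:00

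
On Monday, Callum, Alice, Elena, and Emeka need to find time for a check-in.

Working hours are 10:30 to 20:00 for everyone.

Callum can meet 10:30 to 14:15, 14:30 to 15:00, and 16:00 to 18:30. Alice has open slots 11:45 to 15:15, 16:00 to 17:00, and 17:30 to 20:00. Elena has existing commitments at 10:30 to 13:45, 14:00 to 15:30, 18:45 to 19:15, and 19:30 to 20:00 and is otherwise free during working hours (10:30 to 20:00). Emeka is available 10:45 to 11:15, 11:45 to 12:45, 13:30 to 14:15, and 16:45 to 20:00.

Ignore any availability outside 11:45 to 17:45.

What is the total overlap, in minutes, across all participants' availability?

Elena free within 10:30–20:00: 13:45–14:00, 15:30–18:45, 19:15–19:30.
Callum ∩ Alice: 11:45–14:15, 14:30–15:00, 16:00–17:00, 17:30–18:30.
Callum ∩ Alice ∩ Elena: 13:45–14:00, 16:00–17:00, 17:30–18:30.
Callum ∩ Alice ∩ Elena ∩ Emeka: 13:45–14:00, 16:45–17:00, 17:30–18:30.
Restricted to 11:45–17:45: 13:45–14:00, 16:45–17:00, 17:30–17:45.
Total common minutes: 15 + 15 + 15 = 45.

45 minutes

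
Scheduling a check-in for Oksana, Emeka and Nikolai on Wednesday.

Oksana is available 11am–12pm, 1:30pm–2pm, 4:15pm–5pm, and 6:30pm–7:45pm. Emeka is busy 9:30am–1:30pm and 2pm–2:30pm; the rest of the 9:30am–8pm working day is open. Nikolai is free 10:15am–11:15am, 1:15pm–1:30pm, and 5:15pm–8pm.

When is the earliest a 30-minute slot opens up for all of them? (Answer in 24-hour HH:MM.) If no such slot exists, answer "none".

Emeka free within 09:30–20:00: 13:30–14:00, 14:30–20:00.
Oksana ∩ Emeka: 13:30–14:00, 16:15–17:00, 18:30–19:45.
Oksana ∩ Emeka ∩ Nikolai: 18:30–19:45.
Windows ≥ 30 min: 18:30–19:45.
Earliest such window starts at 18:30.

18:30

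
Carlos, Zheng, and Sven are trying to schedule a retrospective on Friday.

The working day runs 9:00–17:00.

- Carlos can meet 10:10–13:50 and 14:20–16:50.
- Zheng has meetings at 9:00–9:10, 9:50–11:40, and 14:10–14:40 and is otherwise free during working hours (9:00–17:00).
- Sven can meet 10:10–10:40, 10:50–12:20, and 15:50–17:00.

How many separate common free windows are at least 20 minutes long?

2

Zheng free within 09:00–17:00: 09:10–09:50, 11:40–14:10, 14:40–17:00.
Carlos ∩ Zheng: 11:40–13:50, 14:40–16:50.
Carlos ∩ Zheng ∩ Sven: 11:40–12:20, 15:50–16:50.
Windows ≥ 20 min: 11:40–12:20, 15:50–16:50.
That's 2 windows.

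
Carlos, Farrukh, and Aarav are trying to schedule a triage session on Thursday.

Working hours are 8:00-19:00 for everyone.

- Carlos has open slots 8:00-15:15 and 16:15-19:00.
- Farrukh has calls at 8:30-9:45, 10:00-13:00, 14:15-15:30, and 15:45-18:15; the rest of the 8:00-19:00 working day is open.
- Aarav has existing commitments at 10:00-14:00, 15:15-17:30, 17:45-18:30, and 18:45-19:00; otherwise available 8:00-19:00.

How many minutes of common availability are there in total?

75 minutes

Farrukh free within 08:00–19:00: 08:00–08:30, 09:45–10:00, 13:00–14:15, 15:30–15:45, 18:15–19:00.
Aarav free within 08:00–19:00: 08:00–10:00, 14:00–15:15, 17:30–17:45, 18:30–18:45.
Carlos ∩ Farrukh: 08:00–08:30, 09:45–10:00, 13:00–14:15, 18:15–19:00.
Carlos ∩ Farrukh ∩ Aarav: 08:00–08:30, 09:45–10:00, 14:00–14:15, 18:30–18:45.
Total common minutes: 30 + 15 + 15 + 15 = 75.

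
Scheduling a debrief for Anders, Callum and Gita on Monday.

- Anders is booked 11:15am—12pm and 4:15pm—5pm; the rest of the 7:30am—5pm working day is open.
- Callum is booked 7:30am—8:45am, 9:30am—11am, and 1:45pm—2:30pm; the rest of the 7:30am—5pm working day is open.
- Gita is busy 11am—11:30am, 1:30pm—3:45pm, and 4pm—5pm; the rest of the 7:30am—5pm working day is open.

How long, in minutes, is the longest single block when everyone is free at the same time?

Anders free within 07:30–17:00: 07:30–11:15, 12:00–16:15.
Callum free within 07:30–17:00: 08:45–09:30, 11:00–13:45, 14:30–17:00.
Gita free within 07:30–17:00: 07:30–11:00, 11:30–13:30, 15:45–16:00.
Anders ∩ Callum: 08:45–09:30, 11:00–11:15, 12:00–13:45, 14:30–16:15.
Anders ∩ Callum ∩ Gita: 08:45–09:30, 12:00–13:30, 15:45–16:00.
Common window lengths: 45, 90, 15 min; longest is 90.

90 minutes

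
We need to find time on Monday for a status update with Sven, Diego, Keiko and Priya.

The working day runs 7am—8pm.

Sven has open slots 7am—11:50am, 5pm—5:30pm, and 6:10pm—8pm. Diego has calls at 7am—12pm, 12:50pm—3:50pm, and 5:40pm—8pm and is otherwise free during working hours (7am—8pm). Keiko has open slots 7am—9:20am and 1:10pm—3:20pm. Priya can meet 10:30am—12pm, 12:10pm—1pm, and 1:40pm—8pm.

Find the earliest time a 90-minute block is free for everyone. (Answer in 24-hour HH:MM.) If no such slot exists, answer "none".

none

Diego free within 07:00–20:00: 12:00–12:50, 15:50–17:40.
Sven ∩ Diego: 17:00–17:30.
Sven ∩ Diego ∩ Keiko: (none).
Sven ∩ Diego ∩ Keiko ∩ Priya: (none).
Windows ≥ 90 min: (none).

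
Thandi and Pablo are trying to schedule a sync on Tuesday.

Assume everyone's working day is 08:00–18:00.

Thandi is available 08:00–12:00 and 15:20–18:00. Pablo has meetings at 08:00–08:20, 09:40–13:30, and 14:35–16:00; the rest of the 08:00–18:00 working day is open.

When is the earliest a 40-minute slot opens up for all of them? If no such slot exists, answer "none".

08:20

Pablo free within 08:00–18:00: 08:20–09:40, 13:30–14:35, 16:00–18:00.
Thandi ∩ Pablo: 08:20–09:40, 16:00–18:00.
Windows ≥ 40 min: 08:20–09:40, 16:00–18:00.
Earliest such window starts at 08:20.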